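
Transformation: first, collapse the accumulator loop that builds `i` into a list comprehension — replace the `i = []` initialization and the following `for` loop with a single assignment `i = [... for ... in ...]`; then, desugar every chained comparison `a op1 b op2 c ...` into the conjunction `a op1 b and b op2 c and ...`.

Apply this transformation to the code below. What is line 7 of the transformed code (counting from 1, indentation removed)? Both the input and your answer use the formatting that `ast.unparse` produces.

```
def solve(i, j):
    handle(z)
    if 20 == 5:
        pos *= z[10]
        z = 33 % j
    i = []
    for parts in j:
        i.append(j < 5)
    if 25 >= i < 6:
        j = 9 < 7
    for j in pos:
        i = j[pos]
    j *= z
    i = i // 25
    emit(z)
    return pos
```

Transformed code:
def solve(i, j):
    handle(z)
    if 20 == 5:
        pos *= z[10]
        z = 33 % j
    i = [j < 5 for parts in j]
    if 25 >= i and i < 6:
        j = 9 < 7
    for j in pos:
        i = j[pos]
    j *= z
    i = i // 25
    emit(z)
    return pos

if 25 >= i and i < 6:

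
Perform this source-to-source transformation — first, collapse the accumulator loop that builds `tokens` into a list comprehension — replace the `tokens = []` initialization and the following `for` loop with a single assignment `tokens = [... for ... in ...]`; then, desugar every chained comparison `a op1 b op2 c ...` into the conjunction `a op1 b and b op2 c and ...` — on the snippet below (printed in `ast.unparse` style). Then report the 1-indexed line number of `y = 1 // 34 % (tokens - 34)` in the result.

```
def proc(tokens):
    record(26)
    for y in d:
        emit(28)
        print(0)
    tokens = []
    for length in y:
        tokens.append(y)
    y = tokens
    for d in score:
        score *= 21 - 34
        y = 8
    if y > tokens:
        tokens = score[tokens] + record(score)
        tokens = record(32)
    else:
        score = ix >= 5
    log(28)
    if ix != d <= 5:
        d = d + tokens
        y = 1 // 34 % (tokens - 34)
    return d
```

Transformed code:
def proc(tokens):
    record(26)
    for y in d:
        emit(28)
        print(0)
    tokens = [y for length in y]
    y = tokens
    for d in score:
        score *= 21 - 34
        y = 8
    if y > tokens:
        tokens = score[tokens] + record(score)
        tokens = record(32)
    else:
        score = ix >= 5
    log(28)
    if ix != d and d <= 5:
        d = d + tokens
        y = 1 // 34 % (tokens - 34)
    return d

19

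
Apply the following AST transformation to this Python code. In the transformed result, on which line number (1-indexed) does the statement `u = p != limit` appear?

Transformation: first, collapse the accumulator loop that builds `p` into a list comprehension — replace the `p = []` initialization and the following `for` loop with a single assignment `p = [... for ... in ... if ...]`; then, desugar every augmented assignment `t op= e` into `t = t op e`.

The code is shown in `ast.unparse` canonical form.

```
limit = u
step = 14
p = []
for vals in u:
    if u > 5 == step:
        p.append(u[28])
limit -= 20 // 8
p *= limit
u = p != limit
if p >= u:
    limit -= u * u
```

Transformed code:
limit = u
step = 14
p = [u[28] for vals in u if u > 5 == step]
limit = limit - 20 // 8
p = p * limit
u = p != limit
if p >= u:
    limit = limit - u * u

6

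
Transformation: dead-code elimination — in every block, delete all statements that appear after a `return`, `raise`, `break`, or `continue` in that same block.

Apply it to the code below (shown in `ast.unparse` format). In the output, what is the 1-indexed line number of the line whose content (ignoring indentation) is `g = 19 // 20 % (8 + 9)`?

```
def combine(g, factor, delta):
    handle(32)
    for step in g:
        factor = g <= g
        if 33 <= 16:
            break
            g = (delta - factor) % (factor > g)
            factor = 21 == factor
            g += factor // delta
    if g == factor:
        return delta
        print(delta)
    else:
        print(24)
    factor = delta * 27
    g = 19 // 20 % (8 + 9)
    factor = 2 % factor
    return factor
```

12

Transformed code:
def combine(g, factor, delta):
    handle(32)
    for step in g:
        factor = g <= g
        if 33 <= 16:
            break
    if g == factor:
        return delta
    else:
        print(24)
    factor = delta * 27
    g = 19 // 20 % (8 + 9)
    factor = 2 % factor
    return factor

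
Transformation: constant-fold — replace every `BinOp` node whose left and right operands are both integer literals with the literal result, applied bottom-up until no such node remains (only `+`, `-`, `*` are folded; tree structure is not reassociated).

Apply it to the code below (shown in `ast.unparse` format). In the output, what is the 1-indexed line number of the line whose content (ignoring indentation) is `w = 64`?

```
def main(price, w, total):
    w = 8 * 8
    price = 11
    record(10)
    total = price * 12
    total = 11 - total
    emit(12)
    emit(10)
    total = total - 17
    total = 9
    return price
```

Transformed code:
def main(price, w, total):
    w = 64
    price = 11
    record(10)
    total = price * 12
    total = 11 - total
    emit(12)
    emit(10)
    total = total - 17
    total = 9
    return price

2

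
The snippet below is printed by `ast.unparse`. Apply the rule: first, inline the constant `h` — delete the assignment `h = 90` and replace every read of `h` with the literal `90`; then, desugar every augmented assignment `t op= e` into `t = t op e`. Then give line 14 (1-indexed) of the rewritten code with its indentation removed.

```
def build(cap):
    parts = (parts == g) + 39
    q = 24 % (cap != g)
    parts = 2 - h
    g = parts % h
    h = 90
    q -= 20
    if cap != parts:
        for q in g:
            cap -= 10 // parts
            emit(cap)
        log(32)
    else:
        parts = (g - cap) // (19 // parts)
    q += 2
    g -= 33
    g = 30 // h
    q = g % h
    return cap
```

Transformed code:
def build(cap):
    parts = (parts == g) + 39
    q = 24 % (cap != g)
    parts = 2 - 90
    g = parts % 90
    q = q - 20
    if cap != parts:
        for q in g:
            cap = cap - 10 // parts
            emit(cap)
        log(32)
    else:
        parts = (g - cap) // (19 // parts)
    q = q + 2
    g = g - 33
    g = 30 // 90
    q = g % 90
    return cap

q = q + 2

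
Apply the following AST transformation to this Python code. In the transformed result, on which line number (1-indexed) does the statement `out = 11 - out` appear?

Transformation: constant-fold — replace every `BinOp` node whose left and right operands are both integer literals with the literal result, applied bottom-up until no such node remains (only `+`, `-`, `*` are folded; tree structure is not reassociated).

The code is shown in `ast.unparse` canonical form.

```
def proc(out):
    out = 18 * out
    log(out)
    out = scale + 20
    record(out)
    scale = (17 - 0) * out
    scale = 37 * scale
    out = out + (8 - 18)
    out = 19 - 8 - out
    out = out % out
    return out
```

Transformed code:
def proc(out):
    out = 18 * out
    log(out)
    out = scale + 20
    record(out)
    scale = 17 * out
    scale = 37 * scale
    out = out + -10
    out = 11 - out
    out = out % out
    return out

9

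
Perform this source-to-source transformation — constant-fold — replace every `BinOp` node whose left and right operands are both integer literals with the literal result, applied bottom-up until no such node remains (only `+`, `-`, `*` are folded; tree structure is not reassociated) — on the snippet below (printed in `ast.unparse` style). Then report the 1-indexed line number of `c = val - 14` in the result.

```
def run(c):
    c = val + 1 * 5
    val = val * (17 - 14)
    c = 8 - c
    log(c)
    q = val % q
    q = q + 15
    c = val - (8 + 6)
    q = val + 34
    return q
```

Transformed code:
def run(c):
    c = val + 5
    val = val * 3
    c = 8 - c
    log(c)
    q = val % q
    q = q + 15
    c = val - 14
    q = val + 34
    return q

8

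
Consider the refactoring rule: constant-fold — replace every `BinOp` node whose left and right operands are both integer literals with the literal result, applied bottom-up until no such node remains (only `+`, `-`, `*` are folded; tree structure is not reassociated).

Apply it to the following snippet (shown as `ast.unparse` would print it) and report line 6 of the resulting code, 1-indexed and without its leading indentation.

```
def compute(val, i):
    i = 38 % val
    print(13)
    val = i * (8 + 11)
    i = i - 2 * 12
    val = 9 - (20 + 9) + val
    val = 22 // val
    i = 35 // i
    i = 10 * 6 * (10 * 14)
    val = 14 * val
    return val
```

Transformed code:
def compute(val, i):
    i = 38 % val
    print(13)
    val = i * 19
    i = i - 24
    val = -20 + val
    val = 22 // val
    i = 35 // i
    i = 8400
    val = 14 * val
    return val

val = -20 + val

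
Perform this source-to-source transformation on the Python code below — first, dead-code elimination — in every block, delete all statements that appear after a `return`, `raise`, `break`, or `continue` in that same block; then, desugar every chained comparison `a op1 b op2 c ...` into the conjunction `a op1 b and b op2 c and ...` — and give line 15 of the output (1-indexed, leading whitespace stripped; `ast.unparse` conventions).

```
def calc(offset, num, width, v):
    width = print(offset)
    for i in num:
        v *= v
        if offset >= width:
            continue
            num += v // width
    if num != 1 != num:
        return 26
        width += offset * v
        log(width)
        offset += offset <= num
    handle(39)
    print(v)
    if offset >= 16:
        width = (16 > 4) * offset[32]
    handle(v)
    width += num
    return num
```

return num

Transformed code:
def calc(offset, num, width, v):
    width = print(offset)
    for i in num:
        v *= v
        if offset >= width:
            continue
    if num != 1 and 1 != num:
        return 26
    handle(39)
    print(v)
    if offset >= 16:
        width = (16 > 4) * offset[32]
    handle(v)
    width += num
    return num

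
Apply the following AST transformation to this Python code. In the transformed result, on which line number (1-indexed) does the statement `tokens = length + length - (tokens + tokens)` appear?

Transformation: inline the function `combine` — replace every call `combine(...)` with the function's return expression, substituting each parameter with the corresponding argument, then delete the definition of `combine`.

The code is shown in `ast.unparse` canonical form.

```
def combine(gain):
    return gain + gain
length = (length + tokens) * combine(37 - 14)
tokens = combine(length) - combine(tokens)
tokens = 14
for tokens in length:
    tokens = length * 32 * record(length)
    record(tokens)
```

2

Transformed code:
length = (length + tokens) * (37 - 14 + (37 - 14))
tokens = length + length - (tokens + tokens)
tokens = 14
for tokens in length:
    tokens = length * 32 * record(length)
    record(tokens)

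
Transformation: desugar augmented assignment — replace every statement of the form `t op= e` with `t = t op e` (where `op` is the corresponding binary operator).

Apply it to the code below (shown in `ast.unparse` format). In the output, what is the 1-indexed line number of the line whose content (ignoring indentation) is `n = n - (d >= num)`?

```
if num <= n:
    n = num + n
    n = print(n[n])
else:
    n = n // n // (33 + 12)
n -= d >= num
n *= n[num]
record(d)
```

Transformed code:
if num <= n:
    n = num + n
    n = print(n[n])
else:
    n = n // n // (33 + 12)
n = n - (d >= num)
n = n * n[num]
record(d)

6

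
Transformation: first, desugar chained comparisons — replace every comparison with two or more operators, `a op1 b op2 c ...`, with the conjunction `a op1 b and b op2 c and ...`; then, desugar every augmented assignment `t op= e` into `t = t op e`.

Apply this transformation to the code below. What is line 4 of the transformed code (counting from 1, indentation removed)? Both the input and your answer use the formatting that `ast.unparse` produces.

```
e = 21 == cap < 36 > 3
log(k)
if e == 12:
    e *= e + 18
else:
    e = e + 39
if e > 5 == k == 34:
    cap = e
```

Transformed code:
e = 21 == cap and cap < 36 and (36 > 3)
log(k)
if e == 12:
    e = e * (e + 18)
else:
    e = e + 39
if e > 5 and 5 == k and (k == 34):
    cap = e

e = e * (e + 18)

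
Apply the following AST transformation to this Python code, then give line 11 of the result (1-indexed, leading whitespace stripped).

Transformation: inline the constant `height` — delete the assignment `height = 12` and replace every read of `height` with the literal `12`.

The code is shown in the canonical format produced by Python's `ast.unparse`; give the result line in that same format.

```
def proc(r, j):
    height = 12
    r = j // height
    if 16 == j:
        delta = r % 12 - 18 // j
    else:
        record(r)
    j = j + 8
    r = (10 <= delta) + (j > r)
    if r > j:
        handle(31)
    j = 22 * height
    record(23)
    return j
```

j = 22 * 12

Transformed code:
def proc(r, j):
    r = j // 12
    if 16 == j:
        delta = r % 12 - 18 // j
    else:
        record(r)
    j = j + 8
    r = (10 <= delta) + (j > r)
    if r > j:
        handle(31)
    j = 22 * 12
    record(23)
    return j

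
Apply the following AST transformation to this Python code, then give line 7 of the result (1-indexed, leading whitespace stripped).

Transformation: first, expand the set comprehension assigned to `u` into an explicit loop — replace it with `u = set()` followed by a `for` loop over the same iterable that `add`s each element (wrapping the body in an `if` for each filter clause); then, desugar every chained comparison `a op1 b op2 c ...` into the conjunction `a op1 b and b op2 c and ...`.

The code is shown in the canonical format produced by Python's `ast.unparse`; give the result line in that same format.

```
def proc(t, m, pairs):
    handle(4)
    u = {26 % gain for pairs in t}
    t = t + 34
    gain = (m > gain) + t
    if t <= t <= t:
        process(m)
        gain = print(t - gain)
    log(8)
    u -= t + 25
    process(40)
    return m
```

Transformed code:
def proc(t, m, pairs):
    handle(4)
    u = set()
    for pairs in t:
        u.add(26 % gain)
    t = t + 34
    gain = (m > gain) + t
    if t <= t and t <= t:
        process(m)
        gain = print(t - gain)
    log(8)
    u -= t + 25
    process(40)
    return m

gain = (m > gain) + t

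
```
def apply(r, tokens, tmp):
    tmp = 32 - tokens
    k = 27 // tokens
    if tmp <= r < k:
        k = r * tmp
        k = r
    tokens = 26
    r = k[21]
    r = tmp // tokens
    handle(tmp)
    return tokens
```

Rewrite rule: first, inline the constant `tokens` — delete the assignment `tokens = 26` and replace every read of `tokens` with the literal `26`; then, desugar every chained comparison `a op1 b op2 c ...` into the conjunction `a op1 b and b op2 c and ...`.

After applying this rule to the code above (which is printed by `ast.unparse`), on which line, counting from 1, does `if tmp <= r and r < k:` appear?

Transformed code:
def apply(r, tokens, tmp):
    tmp = 32 - 26
    k = 27 // 26
    if tmp <= r and r < k:
        k = r * tmp
        k = r
    r = k[21]
    r = tmp // 26
    handle(tmp)
    return 26

4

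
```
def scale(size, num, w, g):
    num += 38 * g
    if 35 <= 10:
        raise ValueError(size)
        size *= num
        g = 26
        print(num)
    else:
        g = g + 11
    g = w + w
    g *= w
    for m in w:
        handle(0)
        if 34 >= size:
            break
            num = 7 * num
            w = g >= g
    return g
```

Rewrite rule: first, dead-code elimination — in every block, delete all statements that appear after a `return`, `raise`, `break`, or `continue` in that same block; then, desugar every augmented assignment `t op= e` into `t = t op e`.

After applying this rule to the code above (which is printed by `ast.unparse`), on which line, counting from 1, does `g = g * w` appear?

8

Transformed code:
def scale(size, num, w, g):
    num = num + 38 * g
    if 35 <= 10:
        raise ValueError(size)
    else:
        g = g + 11
    g = w + w
    g = g * w
    for m in w:
        handle(0)
        if 34 >= size:
            break
    return g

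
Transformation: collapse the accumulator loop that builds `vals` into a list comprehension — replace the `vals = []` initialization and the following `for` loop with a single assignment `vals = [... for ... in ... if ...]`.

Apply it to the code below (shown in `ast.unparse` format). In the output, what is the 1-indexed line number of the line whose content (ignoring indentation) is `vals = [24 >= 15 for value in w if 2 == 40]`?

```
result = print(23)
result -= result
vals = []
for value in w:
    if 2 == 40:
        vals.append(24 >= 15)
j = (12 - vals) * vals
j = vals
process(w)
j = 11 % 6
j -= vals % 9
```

Transformed code:
result = print(23)
result -= result
vals = [24 >= 15 for value in w if 2 == 40]
j = (12 - vals) * vals
j = vals
process(w)
j = 11 % 6
j -= vals % 9

3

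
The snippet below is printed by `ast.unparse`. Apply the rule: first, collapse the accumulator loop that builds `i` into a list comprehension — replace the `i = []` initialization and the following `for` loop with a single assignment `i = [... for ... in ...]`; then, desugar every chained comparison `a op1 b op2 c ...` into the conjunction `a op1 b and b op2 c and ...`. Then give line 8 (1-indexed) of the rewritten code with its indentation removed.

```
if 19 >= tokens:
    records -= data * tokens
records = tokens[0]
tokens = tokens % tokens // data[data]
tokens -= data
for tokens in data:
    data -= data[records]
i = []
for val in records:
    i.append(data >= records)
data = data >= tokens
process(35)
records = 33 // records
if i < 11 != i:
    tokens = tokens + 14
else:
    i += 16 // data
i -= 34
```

Transformed code:
if 19 >= tokens:
    records -= data * tokens
records = tokens[0]
tokens = tokens % tokens // data[data]
tokens -= data
for tokens in data:
    data -= data[records]
i = [data >= records for val in records]
data = data >= tokens
process(35)
records = 33 // records
if i < 11 and 11 != i:
    tokens = tokens + 14
else:
    i += 16 // data
i -= 34

i = [data >= records for val in records]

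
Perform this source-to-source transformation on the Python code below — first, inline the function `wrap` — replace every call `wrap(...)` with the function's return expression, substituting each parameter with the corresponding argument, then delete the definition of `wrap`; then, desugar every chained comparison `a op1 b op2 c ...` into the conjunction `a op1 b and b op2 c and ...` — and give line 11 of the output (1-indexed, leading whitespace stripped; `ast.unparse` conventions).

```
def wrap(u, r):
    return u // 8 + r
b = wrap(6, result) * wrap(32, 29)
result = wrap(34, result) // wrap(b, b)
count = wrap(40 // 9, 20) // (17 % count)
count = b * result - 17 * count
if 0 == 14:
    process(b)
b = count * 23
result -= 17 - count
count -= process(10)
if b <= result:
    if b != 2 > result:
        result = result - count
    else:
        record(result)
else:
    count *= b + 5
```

Transformed code:
b = (6 // 8 + result) * (32 // 8 + 29)
result = (34 // 8 + result) // (b // 8 + b)
count = (40 // 9 // 8 + 20) // (17 % count)
count = b * result - 17 * count
if 0 == 14:
    process(b)
b = count * 23
result -= 17 - count
count -= process(10)
if b <= result:
    if b != 2 and 2 > result:
        result = result - count
    else:
        record(result)
else:
    count *= b + 5

if b != 2 and 2 > result:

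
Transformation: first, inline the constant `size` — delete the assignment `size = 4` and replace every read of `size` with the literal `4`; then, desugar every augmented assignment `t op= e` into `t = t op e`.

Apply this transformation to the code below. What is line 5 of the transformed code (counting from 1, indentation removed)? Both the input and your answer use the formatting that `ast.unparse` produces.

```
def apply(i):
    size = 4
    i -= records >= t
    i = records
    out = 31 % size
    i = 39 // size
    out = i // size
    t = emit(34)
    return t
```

i = 39 // 4

Transformed code:
def apply(i):
    i = i - (records >= t)
    i = records
    out = 31 % 4
    i = 39 // 4
    out = i // 4
    t = emit(34)
    return t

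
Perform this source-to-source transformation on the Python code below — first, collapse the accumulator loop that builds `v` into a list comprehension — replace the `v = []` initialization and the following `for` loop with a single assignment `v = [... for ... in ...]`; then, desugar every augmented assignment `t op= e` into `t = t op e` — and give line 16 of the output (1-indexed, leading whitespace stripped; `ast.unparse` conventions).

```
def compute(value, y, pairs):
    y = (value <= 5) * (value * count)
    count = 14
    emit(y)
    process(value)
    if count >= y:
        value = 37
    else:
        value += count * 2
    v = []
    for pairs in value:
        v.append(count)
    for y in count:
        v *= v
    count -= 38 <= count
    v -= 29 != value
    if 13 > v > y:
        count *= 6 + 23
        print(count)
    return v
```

Transformed code:
def compute(value, y, pairs):
    y = (value <= 5) * (value * count)
    count = 14
    emit(y)
    process(value)
    if count >= y:
        value = 37
    else:
        value = value + count * 2
    v = [count for pairs in value]
    for y in count:
        v = v * v
    count = count - (38 <= count)
    v = v - (29 != value)
    if 13 > v > y:
        count = count * (6 + 23)
        print(count)
    return v

count = count * (6 + 23)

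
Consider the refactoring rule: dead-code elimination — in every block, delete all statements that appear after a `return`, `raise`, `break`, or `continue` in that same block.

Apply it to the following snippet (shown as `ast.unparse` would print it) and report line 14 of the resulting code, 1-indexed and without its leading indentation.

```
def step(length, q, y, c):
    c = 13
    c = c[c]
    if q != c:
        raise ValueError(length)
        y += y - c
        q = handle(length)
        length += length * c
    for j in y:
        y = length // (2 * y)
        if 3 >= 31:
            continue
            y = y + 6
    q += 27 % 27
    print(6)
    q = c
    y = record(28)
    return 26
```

Transformed code:
def step(length, q, y, c):
    c = 13
    c = c[c]
    if q != c:
        raise ValueError(length)
    for j in y:
        y = length // (2 * y)
        if 3 >= 31:
            continue
    q += 27 % 27
    print(6)
    q = c
    y = record(28)
    return 26

return 26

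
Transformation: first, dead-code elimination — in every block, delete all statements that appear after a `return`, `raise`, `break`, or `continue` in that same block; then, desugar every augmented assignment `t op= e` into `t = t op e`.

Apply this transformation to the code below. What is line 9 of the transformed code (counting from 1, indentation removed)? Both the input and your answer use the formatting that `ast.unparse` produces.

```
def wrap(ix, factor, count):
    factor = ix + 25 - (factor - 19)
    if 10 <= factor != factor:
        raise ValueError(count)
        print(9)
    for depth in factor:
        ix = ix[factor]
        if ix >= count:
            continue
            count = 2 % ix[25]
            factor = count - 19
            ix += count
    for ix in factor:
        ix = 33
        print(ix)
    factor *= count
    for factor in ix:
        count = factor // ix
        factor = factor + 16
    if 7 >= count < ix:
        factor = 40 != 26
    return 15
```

for ix in factor:

Transformed code:
def wrap(ix, factor, count):
    factor = ix + 25 - (factor - 19)
    if 10 <= factor != factor:
        raise ValueError(count)
    for depth in factor:
        ix = ix[factor]
        if ix >= count:
            continue
    for ix in factor:
        ix = 33
        print(ix)
    factor = factor * count
    for factor in ix:
        count = factor // ix
        factor = factor + 16
    if 7 >= count < ix:
        factor = 40 != 26
    return 15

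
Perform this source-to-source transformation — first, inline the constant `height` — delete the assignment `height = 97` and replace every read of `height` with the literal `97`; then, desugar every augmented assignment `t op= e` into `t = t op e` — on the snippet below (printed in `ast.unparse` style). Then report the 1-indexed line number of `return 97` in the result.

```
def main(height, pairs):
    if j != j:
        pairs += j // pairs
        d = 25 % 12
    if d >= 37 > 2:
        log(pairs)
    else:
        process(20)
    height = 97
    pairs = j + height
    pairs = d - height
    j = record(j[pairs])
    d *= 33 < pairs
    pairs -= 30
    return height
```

14

Transformed code:
def main(height, pairs):
    if j != j:
        pairs = pairs + j // pairs
        d = 25 % 12
    if d >= 37 > 2:
        log(pairs)
    else:
        process(20)
    pairs = j + 97
    pairs = d - 97
    j = record(j[pairs])
    d = d * (33 < pairs)
    pairs = pairs - 30
    return 97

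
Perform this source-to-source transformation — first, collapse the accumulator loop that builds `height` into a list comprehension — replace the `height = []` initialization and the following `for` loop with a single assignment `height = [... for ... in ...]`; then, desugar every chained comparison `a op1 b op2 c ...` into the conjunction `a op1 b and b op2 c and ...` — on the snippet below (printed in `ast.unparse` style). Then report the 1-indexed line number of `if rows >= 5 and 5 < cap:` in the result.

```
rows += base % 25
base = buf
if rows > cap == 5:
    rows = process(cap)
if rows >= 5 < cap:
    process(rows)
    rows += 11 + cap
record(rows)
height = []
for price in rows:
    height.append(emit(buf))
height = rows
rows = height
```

5

Transformed code:
rows += base % 25
base = buf
if rows > cap and cap == 5:
    rows = process(cap)
if rows >= 5 and 5 < cap:
    process(rows)
    rows += 11 + cap
record(rows)
height = [emit(buf) for price in rows]
height = rows
rows = height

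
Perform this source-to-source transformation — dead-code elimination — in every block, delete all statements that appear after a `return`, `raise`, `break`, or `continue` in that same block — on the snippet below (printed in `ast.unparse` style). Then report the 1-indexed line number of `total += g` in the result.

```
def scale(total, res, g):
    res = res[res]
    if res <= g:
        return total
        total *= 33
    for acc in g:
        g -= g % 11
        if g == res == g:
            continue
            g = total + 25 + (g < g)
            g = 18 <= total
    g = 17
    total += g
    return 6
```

10

Transformed code:
def scale(total, res, g):
    res = res[res]
    if res <= g:
        return total
    for acc in g:
        g -= g % 11
        if g == res == g:
            continue
    g = 17
    total += g
    return 6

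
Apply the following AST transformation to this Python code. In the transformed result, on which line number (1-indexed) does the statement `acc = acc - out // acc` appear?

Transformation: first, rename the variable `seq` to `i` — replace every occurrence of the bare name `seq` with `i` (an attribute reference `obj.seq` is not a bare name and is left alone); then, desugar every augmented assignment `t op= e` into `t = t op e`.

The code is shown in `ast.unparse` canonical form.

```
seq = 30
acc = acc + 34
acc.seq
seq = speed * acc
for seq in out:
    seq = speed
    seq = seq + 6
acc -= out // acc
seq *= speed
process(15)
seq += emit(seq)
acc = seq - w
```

Transformed code:
i = 30
acc = acc + 34
acc.seq
i = speed * acc
for i in out:
    i = speed
    i = i + 6
acc = acc - out // acc
i = i * speed
process(15)
i = i + emit(i)
acc = i - w

8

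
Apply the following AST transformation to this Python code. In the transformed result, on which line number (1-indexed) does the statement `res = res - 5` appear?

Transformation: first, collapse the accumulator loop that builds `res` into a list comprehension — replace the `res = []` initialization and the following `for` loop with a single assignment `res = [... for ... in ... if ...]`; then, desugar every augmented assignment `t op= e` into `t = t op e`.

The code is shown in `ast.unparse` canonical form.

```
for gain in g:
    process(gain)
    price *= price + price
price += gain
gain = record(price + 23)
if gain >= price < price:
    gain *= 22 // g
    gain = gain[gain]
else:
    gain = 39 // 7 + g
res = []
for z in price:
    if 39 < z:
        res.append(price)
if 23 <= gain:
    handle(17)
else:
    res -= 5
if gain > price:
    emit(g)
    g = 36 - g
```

Transformed code:
for gain in g:
    process(gain)
    price = price * (price + price)
price = price + gain
gain = record(price + 23)
if gain >= price < price:
    gain = gain * (22 // g)
    gain = gain[gain]
else:
    gain = 39 // 7 + g
res = [price for z in price if 39 < z]
if 23 <= gain:
    handle(17)
else:
    res = res - 5
if gain > price:
    emit(g)
    g = 36 - g

15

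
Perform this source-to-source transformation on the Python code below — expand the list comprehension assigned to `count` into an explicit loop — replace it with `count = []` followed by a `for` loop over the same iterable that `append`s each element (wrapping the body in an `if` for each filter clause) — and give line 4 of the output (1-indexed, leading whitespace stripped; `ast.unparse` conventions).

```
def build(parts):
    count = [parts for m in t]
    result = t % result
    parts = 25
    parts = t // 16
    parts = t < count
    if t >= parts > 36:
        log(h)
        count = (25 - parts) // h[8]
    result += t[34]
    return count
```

count.append(parts)

Transformed code:
def build(parts):
    count = []
    for m in t:
        count.append(parts)
    result = t % result
    parts = 25
    parts = t // 16
    parts = t < count
    if t >= parts > 36:
        log(h)
        count = (25 - parts) // h[8]
    result += t[34]
    return count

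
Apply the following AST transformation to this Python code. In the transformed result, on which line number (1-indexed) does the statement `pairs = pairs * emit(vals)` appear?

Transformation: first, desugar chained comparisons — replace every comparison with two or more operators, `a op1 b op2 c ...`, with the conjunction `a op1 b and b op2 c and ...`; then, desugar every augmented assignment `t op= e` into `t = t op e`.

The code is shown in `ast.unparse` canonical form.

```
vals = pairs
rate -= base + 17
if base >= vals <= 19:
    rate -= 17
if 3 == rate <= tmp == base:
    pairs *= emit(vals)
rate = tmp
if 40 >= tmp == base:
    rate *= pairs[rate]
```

Transformed code:
vals = pairs
rate = rate - (base + 17)
if base >= vals and vals <= 19:
    rate = rate - 17
if 3 == rate and rate <= tmp and (tmp == base):
    pairs = pairs * emit(vals)
rate = tmp
if 40 >= tmp and tmp == base:
    rate = rate * pairs[rate]

6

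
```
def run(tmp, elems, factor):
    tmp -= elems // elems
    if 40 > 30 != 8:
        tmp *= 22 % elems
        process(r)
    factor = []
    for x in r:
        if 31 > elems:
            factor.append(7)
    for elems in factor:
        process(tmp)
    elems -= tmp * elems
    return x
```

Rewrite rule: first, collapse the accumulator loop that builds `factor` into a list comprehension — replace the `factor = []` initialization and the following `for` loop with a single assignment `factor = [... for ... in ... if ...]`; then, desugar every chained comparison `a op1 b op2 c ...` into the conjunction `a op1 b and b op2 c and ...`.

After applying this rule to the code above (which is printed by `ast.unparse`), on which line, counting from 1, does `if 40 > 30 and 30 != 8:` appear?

Transformed code:
def run(tmp, elems, factor):
    tmp -= elems // elems
    if 40 > 30 and 30 != 8:
        tmp *= 22 % elems
        process(r)
    factor = [7 for x in r if 31 > elems]
    for elems in factor:
        process(tmp)
    elems -= tmp * elems
    return x

3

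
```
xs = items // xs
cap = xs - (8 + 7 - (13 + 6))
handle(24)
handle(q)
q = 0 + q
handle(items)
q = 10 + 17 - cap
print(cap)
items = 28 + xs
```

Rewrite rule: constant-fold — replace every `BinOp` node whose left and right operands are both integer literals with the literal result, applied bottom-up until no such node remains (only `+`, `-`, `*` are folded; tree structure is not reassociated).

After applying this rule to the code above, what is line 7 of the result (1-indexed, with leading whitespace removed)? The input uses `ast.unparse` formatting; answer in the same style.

Transformed code:
xs = items // xs
cap = xs - -4
handle(24)
handle(q)
q = 0 + q
handle(items)
q = 27 - cap
print(cap)
items = 28 + xs

q = 27 - cap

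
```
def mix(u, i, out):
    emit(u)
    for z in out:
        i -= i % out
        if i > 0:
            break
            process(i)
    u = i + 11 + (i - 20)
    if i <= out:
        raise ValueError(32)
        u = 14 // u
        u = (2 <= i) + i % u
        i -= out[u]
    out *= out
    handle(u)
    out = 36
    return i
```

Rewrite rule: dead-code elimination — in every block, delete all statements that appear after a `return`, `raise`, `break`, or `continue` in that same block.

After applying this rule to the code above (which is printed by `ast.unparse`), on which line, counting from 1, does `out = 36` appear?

12

Transformed code:
def mix(u, i, out):
    emit(u)
    for z in out:
        i -= i % out
        if i > 0:
            break
    u = i + 11 + (i - 20)
    if i <= out:
        raise ValueError(32)
    out *= out
    handle(u)
    out = 36
    return i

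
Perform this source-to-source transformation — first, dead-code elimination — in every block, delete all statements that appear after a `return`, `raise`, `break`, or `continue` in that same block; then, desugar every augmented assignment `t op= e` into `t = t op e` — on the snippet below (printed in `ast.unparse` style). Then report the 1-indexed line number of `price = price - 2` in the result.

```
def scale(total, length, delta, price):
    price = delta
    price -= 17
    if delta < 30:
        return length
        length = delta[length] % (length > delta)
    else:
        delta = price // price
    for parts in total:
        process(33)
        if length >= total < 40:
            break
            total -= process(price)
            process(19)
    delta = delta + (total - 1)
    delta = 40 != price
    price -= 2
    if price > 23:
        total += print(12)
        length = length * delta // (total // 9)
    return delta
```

Transformed code:
def scale(total, length, delta, price):
    price = delta
    price = price - 17
    if delta < 30:
        return length
    else:
        delta = price // price
    for parts in total:
        process(33)
        if length >= total < 40:
            break
    delta = delta + (total - 1)
    delta = 40 != price
    price = price - 2
    if price > 23:
        total = total + print(12)
        length = length * delta // (total // 9)
    return delta

14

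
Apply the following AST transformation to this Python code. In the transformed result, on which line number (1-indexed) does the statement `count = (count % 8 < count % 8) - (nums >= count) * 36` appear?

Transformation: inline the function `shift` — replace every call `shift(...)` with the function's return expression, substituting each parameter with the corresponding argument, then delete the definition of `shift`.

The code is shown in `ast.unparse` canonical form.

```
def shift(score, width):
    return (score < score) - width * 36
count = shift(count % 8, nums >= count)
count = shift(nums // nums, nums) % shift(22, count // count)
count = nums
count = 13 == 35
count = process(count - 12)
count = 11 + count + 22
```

1

Transformed code:
count = (count % 8 < count % 8) - (nums >= count) * 36
count = ((nums // nums < nums // nums) - nums * 36) % ((22 < 22) - count // count * 36)
count = nums
count = 13 == 35
count = process(count - 12)
count = 11 + count + 22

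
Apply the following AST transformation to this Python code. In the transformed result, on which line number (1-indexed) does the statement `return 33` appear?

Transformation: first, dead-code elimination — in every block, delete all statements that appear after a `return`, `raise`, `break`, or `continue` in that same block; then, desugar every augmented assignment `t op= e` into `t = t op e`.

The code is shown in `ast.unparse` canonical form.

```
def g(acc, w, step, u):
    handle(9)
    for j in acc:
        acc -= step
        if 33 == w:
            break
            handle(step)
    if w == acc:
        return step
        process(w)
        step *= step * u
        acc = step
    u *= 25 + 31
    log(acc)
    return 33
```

11

Transformed code:
def g(acc, w, step, u):
    handle(9)
    for j in acc:
        acc = acc - step
        if 33 == w:
            break
    if w == acc:
        return step
    u = u * (25 + 31)
    log(acc)
    return 33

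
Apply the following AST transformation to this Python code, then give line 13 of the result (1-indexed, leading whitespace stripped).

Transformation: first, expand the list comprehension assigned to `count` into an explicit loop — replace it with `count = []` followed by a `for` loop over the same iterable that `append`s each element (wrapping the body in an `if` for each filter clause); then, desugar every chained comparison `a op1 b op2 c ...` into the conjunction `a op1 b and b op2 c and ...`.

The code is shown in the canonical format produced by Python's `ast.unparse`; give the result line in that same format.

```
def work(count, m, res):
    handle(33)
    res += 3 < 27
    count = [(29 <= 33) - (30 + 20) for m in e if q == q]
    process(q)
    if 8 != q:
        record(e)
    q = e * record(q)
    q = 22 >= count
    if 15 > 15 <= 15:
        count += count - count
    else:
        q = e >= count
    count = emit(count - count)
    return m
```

Transformed code:
def work(count, m, res):
    handle(33)
    res += 3 < 27
    count = []
    for m in e:
        if q == q:
            count.append((29 <= 33) - (30 + 20))
    process(q)
    if 8 != q:
        record(e)
    q = e * record(q)
    q = 22 >= count
    if 15 > 15 and 15 <= 15:
        count += count - count
    else:
        q = e >= count
    count = emit(count - count)
    return m

if 15 > 15 and 15 <= 15:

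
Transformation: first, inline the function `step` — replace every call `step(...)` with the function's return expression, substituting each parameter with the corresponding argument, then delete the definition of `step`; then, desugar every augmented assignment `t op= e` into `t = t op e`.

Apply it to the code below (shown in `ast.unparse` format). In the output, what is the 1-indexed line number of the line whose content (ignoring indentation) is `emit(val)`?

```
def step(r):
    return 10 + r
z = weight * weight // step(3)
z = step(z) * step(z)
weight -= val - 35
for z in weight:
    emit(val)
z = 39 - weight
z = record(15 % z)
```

Transformed code:
z = weight * weight // (10 + 3)
z = (10 + z) * (10 + z)
weight = weight - (val - 35)
for z in weight:
    emit(val)
z = 39 - weight
z = record(15 % z)

5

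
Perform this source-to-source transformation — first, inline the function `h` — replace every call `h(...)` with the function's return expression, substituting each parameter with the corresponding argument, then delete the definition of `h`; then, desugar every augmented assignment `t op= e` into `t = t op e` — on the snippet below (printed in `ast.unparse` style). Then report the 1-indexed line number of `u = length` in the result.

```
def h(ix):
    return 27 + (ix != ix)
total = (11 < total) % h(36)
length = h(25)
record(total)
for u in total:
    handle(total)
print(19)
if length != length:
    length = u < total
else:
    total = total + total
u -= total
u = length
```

Transformed code:
total = (11 < total) % (27 + (36 != 36))
length = 27 + (25 != 25)
record(total)
for u in total:
    handle(total)
print(19)
if length != length:
    length = u < total
else:
    total = total + total
u = u - total
u = length

12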